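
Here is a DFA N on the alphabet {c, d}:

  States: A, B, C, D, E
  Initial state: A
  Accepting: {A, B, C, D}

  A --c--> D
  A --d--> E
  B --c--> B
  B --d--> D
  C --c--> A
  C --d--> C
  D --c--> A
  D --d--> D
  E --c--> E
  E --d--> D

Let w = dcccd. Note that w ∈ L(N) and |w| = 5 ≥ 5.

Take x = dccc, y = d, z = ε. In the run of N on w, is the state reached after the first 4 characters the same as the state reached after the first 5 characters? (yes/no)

State sequence: A -d-> E -c-> E -c-> E -c-> E -d-> D

After x (step 4): E. After xy (step 5): D.
They differ (E ≠ D), so y is not a cycle from the state after x; this split is not the one the pumping-lemma construction produces, and pumping y need not keep the string in L(N).

no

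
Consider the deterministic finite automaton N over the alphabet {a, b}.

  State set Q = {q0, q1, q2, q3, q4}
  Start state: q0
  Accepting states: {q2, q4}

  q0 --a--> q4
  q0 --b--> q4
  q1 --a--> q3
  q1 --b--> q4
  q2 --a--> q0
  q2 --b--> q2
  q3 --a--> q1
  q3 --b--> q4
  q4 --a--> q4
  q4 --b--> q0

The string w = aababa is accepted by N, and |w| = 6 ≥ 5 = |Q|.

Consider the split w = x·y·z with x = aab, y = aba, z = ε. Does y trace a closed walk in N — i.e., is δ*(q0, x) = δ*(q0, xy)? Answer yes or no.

State sequence: q0 -a-> q4 -a-> q4 -b-> q0 -a-> q4 -b-> q0 -a-> q4

After x (step 3): q0. After xy (step 6): q4.
They differ (q0 ≠ q4), so y is not a cycle from the state after x; this split is not the one the pumping-lemma construction produces, and pumping y need not keep the string in L(N).

no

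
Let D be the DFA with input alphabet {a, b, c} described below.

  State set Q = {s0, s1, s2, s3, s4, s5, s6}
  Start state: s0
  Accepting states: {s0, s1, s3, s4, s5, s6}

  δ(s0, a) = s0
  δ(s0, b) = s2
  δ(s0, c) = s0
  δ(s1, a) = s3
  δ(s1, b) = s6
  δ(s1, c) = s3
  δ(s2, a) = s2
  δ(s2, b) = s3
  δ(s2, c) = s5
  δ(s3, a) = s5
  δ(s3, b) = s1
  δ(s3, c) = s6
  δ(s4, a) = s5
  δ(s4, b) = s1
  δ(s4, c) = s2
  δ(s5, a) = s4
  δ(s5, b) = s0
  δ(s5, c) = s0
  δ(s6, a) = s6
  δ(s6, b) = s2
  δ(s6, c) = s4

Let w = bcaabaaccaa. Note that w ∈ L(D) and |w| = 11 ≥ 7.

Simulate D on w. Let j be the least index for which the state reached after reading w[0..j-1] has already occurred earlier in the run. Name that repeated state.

State sequence: s0 -b-> s2 -c-> s5 -a-> s4 -a-> s5 -b-> s0 -a-> s0 -a-> s0 -c-> s0 -c-> s0 -a-> s0 -a-> s0
First repeat at step 4: s5 was already visited.

The earliest repeat is at step j = 4: D is in s5, which it already visited at step i = 2.
The DFA has 7 states, so the proof of the pumping lemma guarantees a repeated state among the first 7+1 visited; the segment between the two visits is the pumpable y.

s5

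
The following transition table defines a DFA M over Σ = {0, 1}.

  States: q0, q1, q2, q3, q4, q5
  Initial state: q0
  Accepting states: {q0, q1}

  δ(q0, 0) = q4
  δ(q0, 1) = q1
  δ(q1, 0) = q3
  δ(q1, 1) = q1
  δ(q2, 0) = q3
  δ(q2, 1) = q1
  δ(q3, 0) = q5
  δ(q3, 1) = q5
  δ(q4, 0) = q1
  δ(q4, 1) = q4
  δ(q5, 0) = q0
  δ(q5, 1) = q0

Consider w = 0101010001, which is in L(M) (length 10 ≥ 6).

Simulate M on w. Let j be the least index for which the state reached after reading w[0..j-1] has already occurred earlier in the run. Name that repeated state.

q4

State sequence: q0 -0-> q4 -1-> q4 -0-> q1 -1-> q1 -0-> q3 -1-> q5 -0-> q0 -0-> q4 -0-> q1 -1-> q1
First repeat at step 2: q4 was already visited.

The earliest repeat is at step j = 2: M is in q4, which it already visited at step i = 1.
Since M has 6 states, any run of length ≥ 6 visits 6+1 states, so by pigeonhole some state repeats within the first 6 steps — that repeat gives the pumpable loop.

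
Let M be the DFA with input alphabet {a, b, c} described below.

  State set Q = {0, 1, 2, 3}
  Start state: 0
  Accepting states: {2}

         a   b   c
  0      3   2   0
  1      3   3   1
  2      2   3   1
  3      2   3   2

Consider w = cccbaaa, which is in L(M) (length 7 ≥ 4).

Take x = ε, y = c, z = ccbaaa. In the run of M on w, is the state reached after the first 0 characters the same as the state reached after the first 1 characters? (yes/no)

State sequence: 0 -c-> 0

After x (step 0): 0. After xy (step 1): 0.
They match, so y = c drives M around a cycle from 0 back to itself; pumping y any number of times keeps M in 0 before reading z, and xyⁱz ∈ L(M) for every i ≥ 0.

yes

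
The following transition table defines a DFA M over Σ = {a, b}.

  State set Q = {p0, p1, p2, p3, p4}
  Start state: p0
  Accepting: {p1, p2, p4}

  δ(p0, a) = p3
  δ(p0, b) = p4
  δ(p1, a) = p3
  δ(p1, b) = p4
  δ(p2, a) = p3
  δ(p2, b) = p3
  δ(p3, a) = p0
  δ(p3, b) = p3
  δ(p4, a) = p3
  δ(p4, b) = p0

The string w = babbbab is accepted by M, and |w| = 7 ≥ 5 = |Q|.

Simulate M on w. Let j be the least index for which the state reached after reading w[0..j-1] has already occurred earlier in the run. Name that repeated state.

p3

State sequence: p0 -b-> p4 -a-> p3 -b-> p3 -b-> p3 -b-> p3 -a-> p0 -b-> p4
First repeat at step 3: p3 was already visited.

The earliest repeat is at step j = 3: M is in p3, which it already visited at step i = 2.
Pumping length from the standard proof: p = 5 (the number of states). The repeated state found above gives |xy| = j ≤ 5 and |y| = j − i ≥ 1.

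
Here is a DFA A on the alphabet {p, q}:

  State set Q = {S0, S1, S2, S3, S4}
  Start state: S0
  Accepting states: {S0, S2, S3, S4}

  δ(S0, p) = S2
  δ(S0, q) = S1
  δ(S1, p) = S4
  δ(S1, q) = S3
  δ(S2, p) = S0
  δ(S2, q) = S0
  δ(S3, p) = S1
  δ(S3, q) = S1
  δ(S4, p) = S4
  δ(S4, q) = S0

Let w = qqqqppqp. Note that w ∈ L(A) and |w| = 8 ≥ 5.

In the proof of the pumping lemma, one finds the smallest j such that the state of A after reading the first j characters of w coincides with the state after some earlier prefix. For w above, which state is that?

State sequence: S0 -q-> S1 -q-> S3 -q-> S1 -q-> S3 -p-> S1 -p-> S4 -q-> S0 -p-> S2
First repeat at step 3: S1 was already visited.

The earliest repeat is at step j = 3: A is in S1, which it already visited at step i = 1.
Pumping length from the standard proof: p = 5 (the number of states). The repeated state found above gives |xy| = j ≤ 5 and |y| = j − i ≥ 1.

S1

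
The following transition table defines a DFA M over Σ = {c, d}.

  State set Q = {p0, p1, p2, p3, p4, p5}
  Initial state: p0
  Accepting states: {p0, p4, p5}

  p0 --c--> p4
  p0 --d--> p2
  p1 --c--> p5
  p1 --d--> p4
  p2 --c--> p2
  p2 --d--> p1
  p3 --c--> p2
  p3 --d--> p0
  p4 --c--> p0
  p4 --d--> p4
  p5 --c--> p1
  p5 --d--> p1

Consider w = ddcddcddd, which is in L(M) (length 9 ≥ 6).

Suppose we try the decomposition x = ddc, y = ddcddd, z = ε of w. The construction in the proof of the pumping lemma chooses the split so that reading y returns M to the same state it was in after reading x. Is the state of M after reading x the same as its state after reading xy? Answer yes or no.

no

Run of M on the first 9 characters of w = d d c d d c d d d:
  step 0: p0  (start)
  step 1: p2  (read d: p0→p2)
  step 2: p1  (read d: p2→p1)
  step 3: p5  (read c: p1→p5)
  step 4: p1  (read d: p5→p1)
  step 5: p4  (read d: p1→p4)
  step 6: p0  (read c: p4→p0)
  step 7: p2  (read d: p0→p2)
  step 8: p1  (read d: p2→p1)
  step 9: p4  (read d: p1→p4)

After x (step 3): p5. After xy (step 9): p4.
They differ (p5 ≠ p4), so y is not a cycle from the state after x; this split is not the one the pumping-lemma construction produces, and pumping y need not keep the string in L(M).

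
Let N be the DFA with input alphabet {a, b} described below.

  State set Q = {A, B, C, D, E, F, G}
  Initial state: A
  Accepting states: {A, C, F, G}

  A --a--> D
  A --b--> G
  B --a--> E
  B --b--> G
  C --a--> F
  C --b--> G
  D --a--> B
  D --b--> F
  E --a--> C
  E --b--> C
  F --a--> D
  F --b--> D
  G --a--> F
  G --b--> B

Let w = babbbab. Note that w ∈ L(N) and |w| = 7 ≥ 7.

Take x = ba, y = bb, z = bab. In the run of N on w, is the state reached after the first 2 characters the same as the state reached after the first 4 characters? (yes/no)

yes

State sequence: A -b-> G -a-> F -b-> D -b-> F

After x (step 2): F. After xy (step 4): F.
They match, so y = bb drives N around a cycle from F back to itself; pumping y any number of times keeps N in F before reading z, and xyⁱz ∈ L(N) for every i ≥ 0.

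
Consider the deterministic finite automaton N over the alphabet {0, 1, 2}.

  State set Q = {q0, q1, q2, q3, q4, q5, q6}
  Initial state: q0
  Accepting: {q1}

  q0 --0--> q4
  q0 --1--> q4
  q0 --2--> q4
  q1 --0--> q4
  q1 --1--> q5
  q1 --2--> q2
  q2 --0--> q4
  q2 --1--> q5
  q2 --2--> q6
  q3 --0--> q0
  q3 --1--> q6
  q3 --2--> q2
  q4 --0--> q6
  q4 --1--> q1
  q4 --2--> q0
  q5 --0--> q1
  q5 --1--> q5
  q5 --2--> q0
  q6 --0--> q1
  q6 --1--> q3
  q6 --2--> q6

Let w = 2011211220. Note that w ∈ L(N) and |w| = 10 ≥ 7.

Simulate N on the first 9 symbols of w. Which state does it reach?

Run of N on the first 9 characters of w = 2 0 1 1 2 1 1 2 2:
  step 0: q0  (start)
  step 1: q4  (read 2: q0→q4)
  step 2: q6  (read 0: q4→q6)
  step 3: q3  (read 1: q6→q3)
  step 4: q6  (read 1: q3→q6)
  step 5: q6  (read 2: q6→q6)
  step 6: q3  (read 1: q6→q3)
  step 7: q6  (read 1: q3→q6)
  step 8: q6  (read 2: q6→q6)
  step 9: q6  (read 2: q6→q6)

After reading 9 characters, N is in state q6.
(This kind of state-tracing is the core of the pumping-lemma construction: with 7 states, pigeonhole forces a repeat within the first 7 steps.)

q6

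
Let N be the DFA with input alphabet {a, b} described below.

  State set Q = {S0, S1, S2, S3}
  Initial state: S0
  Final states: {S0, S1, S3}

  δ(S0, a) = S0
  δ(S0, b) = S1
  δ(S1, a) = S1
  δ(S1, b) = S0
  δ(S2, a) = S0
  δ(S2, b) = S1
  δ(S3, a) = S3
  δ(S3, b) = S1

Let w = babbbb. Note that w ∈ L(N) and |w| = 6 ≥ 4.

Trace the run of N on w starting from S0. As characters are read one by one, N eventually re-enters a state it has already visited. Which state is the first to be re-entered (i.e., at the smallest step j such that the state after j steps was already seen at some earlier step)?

S1

Run of N on w = b a b b b b:
  step 0: S0  (start)
  step 1: S1  (read b: S0→S1)
  step 2: S1  (read a: S1→S1)   ← first repeat (S1 seen earlier)
  step 3: S0  (read b: S1→S0)
  step 4: S1  (read b: S0→S1)
  step 5: S0  (read b: S1→S0)
  step 6: S1  (read b: S0→S1)

The earliest repeat is at step j = 2: N is in S1, which it already visited at step i = 1.
With |Q| = 4, pigeonhole forces a state repeat no later than step 4; the substring read between the first and second visits to that state can be pumped.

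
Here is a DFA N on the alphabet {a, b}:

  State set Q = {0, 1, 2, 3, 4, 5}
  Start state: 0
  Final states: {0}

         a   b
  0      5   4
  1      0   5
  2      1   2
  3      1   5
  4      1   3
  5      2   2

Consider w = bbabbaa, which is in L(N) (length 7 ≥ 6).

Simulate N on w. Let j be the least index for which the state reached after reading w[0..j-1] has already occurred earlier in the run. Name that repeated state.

Run of N on w = b b a b b a a:
  step 0: 0  (start)
  step 1: 4  (read b: 0→4)
  step 2: 3  (read b: 4→3)
  step 3: 1  (read a: 3→1)
  step 4: 5  (read b: 1→5)
  step 5: 2  (read b: 5→2)
  step 6: 1  (read a: 2→1)   ← first repeat (1 seen earlier)
  step 7: 0  (read a: 1→0)

The earliest repeat is at step j = 6: N is in 1, which it already visited at step i = 3.

1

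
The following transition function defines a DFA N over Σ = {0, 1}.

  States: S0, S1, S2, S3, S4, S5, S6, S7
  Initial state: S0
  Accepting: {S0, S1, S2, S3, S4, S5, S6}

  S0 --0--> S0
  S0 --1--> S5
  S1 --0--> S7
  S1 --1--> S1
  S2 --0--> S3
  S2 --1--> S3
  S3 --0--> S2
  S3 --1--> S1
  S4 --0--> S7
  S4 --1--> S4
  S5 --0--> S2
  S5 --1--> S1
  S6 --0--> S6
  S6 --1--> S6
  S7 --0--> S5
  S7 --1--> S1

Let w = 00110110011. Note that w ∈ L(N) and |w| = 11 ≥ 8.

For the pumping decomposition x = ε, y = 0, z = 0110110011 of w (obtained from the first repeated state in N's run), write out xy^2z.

xy^2z = ε·0·0·0110110011 = 000110110011.
Reading y = 0 takes N from S0 back to S0, so after x·y·y the machine is still in S0, and z then leads to the accepting state S1. Hence 000110110011 ∈ L(N).

000110110011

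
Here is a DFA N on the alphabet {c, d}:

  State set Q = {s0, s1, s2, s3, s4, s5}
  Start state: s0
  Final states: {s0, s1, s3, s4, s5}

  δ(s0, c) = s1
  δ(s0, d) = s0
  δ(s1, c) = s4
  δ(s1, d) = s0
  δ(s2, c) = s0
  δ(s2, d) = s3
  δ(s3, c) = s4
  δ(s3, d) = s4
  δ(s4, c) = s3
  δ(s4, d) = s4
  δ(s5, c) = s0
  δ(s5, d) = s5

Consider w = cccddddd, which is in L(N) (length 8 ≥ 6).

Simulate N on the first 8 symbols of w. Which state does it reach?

State sequence: s0 -c-> s1 -c-> s4 -c-> s3 -d-> s4 -d-> s4 -d-> s4 -d-> s4 -d-> s4

After reading 8 characters, N is in state s4.

s4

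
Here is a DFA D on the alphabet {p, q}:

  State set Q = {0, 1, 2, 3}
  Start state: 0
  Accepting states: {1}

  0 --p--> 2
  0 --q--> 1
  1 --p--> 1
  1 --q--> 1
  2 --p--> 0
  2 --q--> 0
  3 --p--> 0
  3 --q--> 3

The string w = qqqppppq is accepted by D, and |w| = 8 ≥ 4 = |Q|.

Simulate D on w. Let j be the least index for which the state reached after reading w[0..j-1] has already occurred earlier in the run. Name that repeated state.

1

Run of D on w = q q q p p p p q:
  step 0: 0  (start)
  step 1: 1  (read q: 0→1)
  step 2: 1  (read q: 1→1)   ← first repeat (1 seen earlier)
  step 3: 1  (read q: 1→1)
  step 4: 1  (read p: 1→1)
  step 5: 1  (read p: 1→1)
  step 6: 1  (read p: 1→1)
  step 7: 1  (read p: 1→1)
  step 8: 1  (read q: 1→1)

The earliest repeat is at step j = 2: D is in 1, which it already visited at step i = 1.
With |Q| = 4, pigeonhole forces a state repeat no later than step 4; the substring read between the first and second visits to that state can be pumped.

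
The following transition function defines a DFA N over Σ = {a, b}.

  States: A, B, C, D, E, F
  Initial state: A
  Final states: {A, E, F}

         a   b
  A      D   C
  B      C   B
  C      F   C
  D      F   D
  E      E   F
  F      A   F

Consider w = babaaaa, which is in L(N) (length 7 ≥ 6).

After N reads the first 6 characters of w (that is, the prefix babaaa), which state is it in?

Run of N on the first 6 characters of w = b a b a a a:
  step 0: A  (start)
  step 1: C  (read b: A→C)
  step 2: F  (read a: C→F)
  step 3: F  (read b: F→F)
  step 4: A  (read a: F→A)
  step 5: D  (read a: A→D)
  step 6: F  (read a: D→F)

After reading 6 characters, N is in state F.

F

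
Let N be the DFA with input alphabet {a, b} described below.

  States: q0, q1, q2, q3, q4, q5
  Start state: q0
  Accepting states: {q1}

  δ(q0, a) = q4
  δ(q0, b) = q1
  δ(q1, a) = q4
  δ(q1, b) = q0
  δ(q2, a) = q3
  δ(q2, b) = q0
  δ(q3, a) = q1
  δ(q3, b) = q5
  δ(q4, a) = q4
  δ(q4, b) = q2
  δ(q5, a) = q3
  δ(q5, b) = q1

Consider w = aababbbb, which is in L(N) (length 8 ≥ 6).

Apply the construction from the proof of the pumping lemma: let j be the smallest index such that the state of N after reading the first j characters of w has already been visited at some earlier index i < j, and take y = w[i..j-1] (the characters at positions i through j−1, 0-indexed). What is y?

State sequence: q0 -a-> q4 -a-> q4 -b-> q2 -a-> q3 -b-> q5 -b-> q1 -b-> q0 -b-> q1
First repeat at step 2: q4 was already visited.

So i = 1, j = 2, giving x = w[0:1] = a, y = w[1:2] = a, z = w[2:8] = babbbb.
Check: |xy| = 2 ≤ 6 and |y| = 1 ≥ 1. Reading y takes N from q4 back to q4, so every xyⁱz is accepted.
With |Q| = 6, pigeonhole forces a state repeat no later than step 6; the substring read between the first and second visits to that state can be pumped.

a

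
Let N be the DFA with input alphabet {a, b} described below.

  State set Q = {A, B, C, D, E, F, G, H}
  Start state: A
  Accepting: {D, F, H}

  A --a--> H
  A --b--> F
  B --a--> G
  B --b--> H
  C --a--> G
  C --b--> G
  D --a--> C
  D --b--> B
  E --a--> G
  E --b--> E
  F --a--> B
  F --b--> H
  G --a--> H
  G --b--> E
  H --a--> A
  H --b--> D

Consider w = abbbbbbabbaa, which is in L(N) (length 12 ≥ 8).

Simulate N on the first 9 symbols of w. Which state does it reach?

F

Run of N on the first 9 characters of w = a b b b b b b a b:
  step 0: A  (start)
  step 1: H  (read a: A→H)
  step 2: D  (read b: H→D)
  step 3: B  (read b: D→B)
  step 4: H  (read b: B→H)
  step 5: D  (read b: H→D)
  step 6: B  (read b: D→B)
  step 7: H  (read b: B→H)
  step 8: A  (read a: H→A)
  step 9: F  (read b: A→F)

After reading 9 characters, N is in state F.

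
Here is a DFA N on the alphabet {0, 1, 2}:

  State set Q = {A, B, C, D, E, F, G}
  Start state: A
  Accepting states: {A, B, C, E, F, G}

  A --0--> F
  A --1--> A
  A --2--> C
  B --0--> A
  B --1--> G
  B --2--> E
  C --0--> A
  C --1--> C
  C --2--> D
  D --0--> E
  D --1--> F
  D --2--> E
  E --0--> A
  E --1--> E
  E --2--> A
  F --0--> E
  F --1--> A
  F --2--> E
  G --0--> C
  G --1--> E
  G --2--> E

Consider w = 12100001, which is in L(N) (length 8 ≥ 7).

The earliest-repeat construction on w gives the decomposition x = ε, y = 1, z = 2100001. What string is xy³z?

1112100001

xy^3z = ε·1·1·1·2100001 = 1112100001.
Reading y = 1 takes N from A back to A, so after x·y·y·y the machine is still in A, and z then leads to the accepting state A. Hence 1112100001 ∈ L(N).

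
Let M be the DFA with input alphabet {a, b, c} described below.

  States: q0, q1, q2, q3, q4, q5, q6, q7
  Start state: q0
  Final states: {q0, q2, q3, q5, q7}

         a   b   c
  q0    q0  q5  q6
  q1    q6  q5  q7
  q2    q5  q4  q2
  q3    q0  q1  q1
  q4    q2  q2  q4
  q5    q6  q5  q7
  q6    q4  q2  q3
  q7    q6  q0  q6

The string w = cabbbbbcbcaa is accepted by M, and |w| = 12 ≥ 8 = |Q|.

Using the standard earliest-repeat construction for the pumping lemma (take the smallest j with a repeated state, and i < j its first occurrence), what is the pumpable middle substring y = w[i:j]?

bb

Run of M on w = c a b b b b b c b c a a:
  step 0: q0  (start)
  step 1: q6  (read c: q0→q6)
  step 2: q4  (read a: q6→q4)
  step 3: q2  (read b: q4→q2)
  step 4: q4  (read b: q2→q4)   ← first repeat (q4 seen earlier)
  step 5: q2  (read b: q4→q2)
  step 6: q4  (read b: q2→q4)
  step 7: q2  (read b: q4→q2)
  step 8: q2  (read c: q2→q2)
  step 9: q4  (read b: q2→q4)
  step 10: q4  (read c: q4→q4)
  step 11: q2  (read a: q4→q2)
  step 12: q5  (read a: q2→q5)

So i = 2, j = 4, giving x = w[0:2] = ca, y = w[2:4] = bb, z = w[4:12] = bbbcbcaa.
Check: |xy| = 4 ≤ 8 and |y| = 2 ≥ 1. Reading y takes M from q4 back to q4, so every xyⁱz is accepted.
The DFA has 8 states, so the proof of the pumping lemma guarantees a repeated state among the first 8+1 visited; the segment between the two visits is the pumpable y.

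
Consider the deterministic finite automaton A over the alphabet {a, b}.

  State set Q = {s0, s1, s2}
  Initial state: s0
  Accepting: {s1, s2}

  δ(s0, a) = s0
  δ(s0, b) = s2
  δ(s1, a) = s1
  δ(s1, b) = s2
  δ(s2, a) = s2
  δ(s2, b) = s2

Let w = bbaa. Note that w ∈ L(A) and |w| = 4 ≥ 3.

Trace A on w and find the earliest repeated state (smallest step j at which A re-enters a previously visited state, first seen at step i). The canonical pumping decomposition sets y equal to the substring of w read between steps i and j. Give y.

b

Run of A on w = b b a a:
  step 0: s0  (start)
  step 1: s2  (read b: s0→s2)
  step 2: s2  (read b: s2→s2)   ← first repeat (s2 seen earlier)
  step 3: s2  (read a: s2→s2)
  step 4: s2  (read a: s2→s2)

So i = 1, j = 2, giving x = w[0:1] = b, y = w[1:2] = b, z = w[2:4] = aa.
Check: |xy| = 2 ≤ 3 and |y| = 1 ≥ 1. Reading y takes A from s2 back to s2, so every xyⁱz is accepted.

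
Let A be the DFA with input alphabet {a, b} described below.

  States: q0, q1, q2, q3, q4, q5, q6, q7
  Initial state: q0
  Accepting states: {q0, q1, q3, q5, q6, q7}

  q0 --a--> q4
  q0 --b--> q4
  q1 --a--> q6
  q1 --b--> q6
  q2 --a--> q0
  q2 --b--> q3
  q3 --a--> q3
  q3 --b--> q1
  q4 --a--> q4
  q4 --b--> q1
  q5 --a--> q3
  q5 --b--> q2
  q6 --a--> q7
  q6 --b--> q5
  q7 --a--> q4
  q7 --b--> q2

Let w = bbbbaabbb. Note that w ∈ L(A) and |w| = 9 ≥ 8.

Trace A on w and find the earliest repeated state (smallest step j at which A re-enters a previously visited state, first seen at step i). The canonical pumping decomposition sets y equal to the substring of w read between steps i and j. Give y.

Run of A on w = b b b b a a b b b:
  step 0: q0  (start)
  step 1: q4  (read b: q0→q4)
  step 2: q1  (read b: q4→q1)
  step 3: q6  (read b: q1→q6)
  step 4: q5  (read b: q6→q5)
  step 5: q3  (read a: q5→q3)
  step 6: q3  (read a: q3→q3)   ← first repeat (q3 seen earlier)
  step 7: q1  (read b: q3→q1)
  step 8: q6  (read b: q1→q6)
  step 9: q5  (read b: q6→q5)

So i = 5, j = 6, giving x = w[0:5] = bbbba, y = w[5:6] = a, z = w[6:9] = bbb.
Check: |xy| = 6 ≤ 8 and |y| = 1 ≥ 1. Reading y takes A from q3 back to q3, so every xyⁱz is accepted.

a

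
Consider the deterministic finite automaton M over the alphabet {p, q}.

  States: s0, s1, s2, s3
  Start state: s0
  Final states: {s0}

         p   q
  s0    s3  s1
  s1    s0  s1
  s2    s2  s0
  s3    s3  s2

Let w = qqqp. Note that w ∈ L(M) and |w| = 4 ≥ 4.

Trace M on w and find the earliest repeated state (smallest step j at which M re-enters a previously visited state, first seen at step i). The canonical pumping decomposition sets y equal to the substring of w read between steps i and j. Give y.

Run of M on w = q q q p:
  step 0: s0  (start)
  step 1: s1  (read q: s0→s1)
  step 2: s1  (read q: s1→s1)   ← first repeat (s1 seen earlier)
  step 3: s1  (read q: s1→s1)
  step 4: s0  (read p: s1→s0)

So i = 1, j = 2, giving x = w[0:1] = q, y = w[1:2] = q, z = w[2:4] = qp.
Check: |xy| = 2 ≤ 4 and |y| = 1 ≥ 1. Reading y takes M from s1 back to s1, so every xyⁱz is accepted.

q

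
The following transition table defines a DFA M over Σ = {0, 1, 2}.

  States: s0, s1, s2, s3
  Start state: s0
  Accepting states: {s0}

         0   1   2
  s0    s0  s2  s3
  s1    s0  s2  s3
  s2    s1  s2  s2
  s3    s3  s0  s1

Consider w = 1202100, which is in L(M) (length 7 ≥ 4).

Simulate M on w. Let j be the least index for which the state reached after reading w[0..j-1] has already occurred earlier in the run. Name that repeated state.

Run of M on w = 1 2 0 2 1 0 0:
  step 0: s0  (start)
  step 1: s2  (read 1: s0→s2)
  step 2: s2  (read 2: s2→s2)   ← first repeat (s2 seen earlier)
  step 3: s1  (read 0: s2→s1)
  step 4: s3  (read 2: s1→s3)
  step 5: s0  (read 1: s3→s0)
  step 6: s0  (read 0: s0→s0)
  step 7: s0  (read 0: s0→s0)

The earliest repeat is at step j = 2: M is in s2, which it already visited at step i = 1.

s2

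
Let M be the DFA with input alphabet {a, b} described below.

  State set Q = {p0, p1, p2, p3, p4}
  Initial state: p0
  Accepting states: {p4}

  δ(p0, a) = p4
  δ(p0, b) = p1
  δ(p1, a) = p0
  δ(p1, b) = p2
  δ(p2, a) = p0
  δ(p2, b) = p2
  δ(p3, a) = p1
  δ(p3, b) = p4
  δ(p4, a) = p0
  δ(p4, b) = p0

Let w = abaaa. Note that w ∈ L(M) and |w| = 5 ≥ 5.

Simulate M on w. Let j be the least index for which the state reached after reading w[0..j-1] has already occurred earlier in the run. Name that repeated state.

p0

Run of M on w = a b a a a:
  step 0: p0  (start)
  step 1: p4  (read a: p0→p4)
  step 2: p0  (read b: p4→p0)   ← first repeat (p0 seen earlier)
  step 3: p4  (read a: p0→p4)
  step 4: p0  (read a: p4→p0)
  step 5: p4  (read a: p0→p4)

The earliest repeat is at step j = 2: M is in p0, which it already visited at step i = 0.
The DFA has 5 states, so the proof of the pumping lemma guarantees a repeated state among the first 5+1 visited; the segment between the two visits is the pumpable y.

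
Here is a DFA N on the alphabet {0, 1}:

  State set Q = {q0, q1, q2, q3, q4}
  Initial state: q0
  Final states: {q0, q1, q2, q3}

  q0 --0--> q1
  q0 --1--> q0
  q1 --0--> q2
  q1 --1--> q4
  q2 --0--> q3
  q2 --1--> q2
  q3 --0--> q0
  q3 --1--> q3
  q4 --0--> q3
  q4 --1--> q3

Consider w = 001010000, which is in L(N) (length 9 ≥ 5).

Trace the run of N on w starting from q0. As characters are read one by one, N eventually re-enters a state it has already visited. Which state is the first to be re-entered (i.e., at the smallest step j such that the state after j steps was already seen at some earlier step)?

State sequence: q0 -0-> q1 -0-> q2 -1-> q2 -0-> q3 -1-> q3 -0-> q0 -0-> q1 -0-> q2 -0-> q3
First repeat at step 3: q2 was already visited.

The earliest repeat is at step j = 3: N is in q2, which it already visited at step i = 2.
Since N has 5 states, any run of length ≥ 5 visits 5+1 states, so by pigeonhole some state repeats within the first 5 steps — that repeat gives the pumpable loop.

q2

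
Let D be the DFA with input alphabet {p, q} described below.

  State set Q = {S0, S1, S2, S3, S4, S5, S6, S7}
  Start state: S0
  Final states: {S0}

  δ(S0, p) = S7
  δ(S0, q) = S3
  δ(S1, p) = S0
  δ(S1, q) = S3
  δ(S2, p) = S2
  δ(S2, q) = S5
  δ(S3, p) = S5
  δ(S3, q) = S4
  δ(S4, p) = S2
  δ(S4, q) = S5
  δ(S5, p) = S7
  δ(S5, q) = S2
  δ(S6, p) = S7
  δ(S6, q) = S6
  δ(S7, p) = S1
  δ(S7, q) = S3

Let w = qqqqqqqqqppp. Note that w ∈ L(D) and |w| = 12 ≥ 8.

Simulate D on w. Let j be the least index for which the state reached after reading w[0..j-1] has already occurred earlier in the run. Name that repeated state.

S5

Run of D on w = q q q q q q q q q p p p:
  step 0: S0  (start)
  step 1: S3  (read q: S0→S3)
  step 2: S4  (read q: S3→S4)
  step 3: S5  (read q: S4→S5)
  step 4: S2  (read q: S5→S2)
  step 5: S5  (read q: S2→S5)   ← first repeat (S5 seen earlier)
  step 6: S2  (read q: S5→S2)
  step 7: S5  (read q: S2→S5)
  step 8: S2  (read q: S5→S2)
  step 9: S5  (read q: S2→S5)
  step 10: S7  (read p: S5→S7)
  step 11: S1  (read p: S7→S1)
  step 12: S0  (read p: S1→S0)

The earliest repeat is at step j = 5: D is in S5, which it already visited at step i = 3.
With |Q| = 8, pigeonhole forces a state repeat no later than step 8; the substring read between the first and second visits to that state can be pumped.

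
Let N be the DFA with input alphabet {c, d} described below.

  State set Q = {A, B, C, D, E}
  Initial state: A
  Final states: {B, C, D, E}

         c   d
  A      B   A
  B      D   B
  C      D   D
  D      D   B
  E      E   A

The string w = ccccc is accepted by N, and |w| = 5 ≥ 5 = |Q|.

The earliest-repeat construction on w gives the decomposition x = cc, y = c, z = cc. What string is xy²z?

xy^2z = cc·c·c·cc = cccccc.
Reading y = c takes N from D back to D, so after x·y·y the machine is still in D, and z then leads to the accepting state D. Hence cccccc ∈ L(N).

cccccc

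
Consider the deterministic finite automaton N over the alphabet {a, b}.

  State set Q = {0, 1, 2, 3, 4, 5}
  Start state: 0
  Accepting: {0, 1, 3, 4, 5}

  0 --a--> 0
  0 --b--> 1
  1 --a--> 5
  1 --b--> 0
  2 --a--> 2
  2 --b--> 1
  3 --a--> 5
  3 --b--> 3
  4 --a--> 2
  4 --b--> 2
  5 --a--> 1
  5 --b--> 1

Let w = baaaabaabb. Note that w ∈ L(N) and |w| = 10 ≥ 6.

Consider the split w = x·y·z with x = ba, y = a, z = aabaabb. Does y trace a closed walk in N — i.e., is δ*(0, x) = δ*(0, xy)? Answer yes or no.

State sequence: 0 -b-> 1 -a-> 5 -a-> 1

After x (step 2): 5. After xy (step 3): 1.
They differ (5 ≠ 1), so y is not a cycle from the state after x; this split is not the one the pumping-lemma construction produces, and pumping y need not keep the string in L(N).

no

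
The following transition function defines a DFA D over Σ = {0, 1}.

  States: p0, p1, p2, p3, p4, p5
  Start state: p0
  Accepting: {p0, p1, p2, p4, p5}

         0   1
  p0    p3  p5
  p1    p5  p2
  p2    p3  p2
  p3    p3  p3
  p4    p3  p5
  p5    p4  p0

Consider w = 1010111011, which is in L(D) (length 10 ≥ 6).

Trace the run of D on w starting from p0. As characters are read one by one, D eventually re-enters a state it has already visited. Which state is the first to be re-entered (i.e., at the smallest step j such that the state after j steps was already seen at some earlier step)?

p5

State sequence: p0 -1-> p5 -0-> p4 -1-> p5 -0-> p4 -1-> p5 -1-> p0 -1-> p5 -0-> p4 -1-> p5 -1-> p0
First repeat at step 3: p5 was already visited.

The earliest repeat is at step j = 3: D is in p5, which it already visited at step i = 1.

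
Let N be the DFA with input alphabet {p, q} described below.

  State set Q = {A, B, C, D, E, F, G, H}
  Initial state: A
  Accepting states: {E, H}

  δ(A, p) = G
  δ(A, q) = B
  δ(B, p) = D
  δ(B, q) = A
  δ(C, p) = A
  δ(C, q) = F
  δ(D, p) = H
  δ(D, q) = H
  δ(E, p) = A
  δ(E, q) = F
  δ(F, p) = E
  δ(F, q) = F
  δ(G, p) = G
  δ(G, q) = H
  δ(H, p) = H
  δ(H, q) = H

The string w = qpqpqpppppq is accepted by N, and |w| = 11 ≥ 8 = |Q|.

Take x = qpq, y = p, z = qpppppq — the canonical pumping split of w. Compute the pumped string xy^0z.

xy⁰z = xz = qpq·qpppppq = qpqqpppppq.
Reading y = p takes N from H back to H, so after x the machine is still in H, and z then leads to the accepting state H. Hence qpqqpppppq ∈ L(N).

qpqqpppppq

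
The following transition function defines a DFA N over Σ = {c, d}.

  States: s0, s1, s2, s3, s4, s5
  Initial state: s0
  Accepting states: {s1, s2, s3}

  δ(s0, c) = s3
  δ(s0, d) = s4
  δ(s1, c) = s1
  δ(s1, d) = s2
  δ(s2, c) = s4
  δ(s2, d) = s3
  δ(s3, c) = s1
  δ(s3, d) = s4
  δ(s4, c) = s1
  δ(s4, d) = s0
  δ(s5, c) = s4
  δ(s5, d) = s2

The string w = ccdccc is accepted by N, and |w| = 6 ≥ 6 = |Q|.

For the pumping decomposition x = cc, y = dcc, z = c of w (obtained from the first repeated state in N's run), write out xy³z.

xy^3z = cc·dcc·dcc·dcc·c = ccdccdccdccc.
Reading y = dcc takes N from s1 back to s1, so after x·y·y·y the machine is still in s1, and z then leads to the accepting state s1. Hence ccdccdccdccc ∈ L(N).

ccdccdccdccc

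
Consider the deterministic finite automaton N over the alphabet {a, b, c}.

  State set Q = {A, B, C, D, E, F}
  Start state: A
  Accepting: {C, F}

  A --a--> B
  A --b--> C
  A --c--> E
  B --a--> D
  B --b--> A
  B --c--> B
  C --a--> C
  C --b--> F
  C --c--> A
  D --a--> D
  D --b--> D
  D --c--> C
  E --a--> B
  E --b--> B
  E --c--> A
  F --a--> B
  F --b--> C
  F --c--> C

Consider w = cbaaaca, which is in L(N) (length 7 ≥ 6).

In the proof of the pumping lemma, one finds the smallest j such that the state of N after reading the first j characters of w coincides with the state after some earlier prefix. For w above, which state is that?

D

Run of N on w = c b a a a c a:
  step 0: A  (start)
  step 1: E  (read c: A→E)
  step 2: B  (read b: E→B)
  step 3: D  (read a: B→D)
  step 4: D  (read a: D→D)   ← first repeat (D seen earlier)
  step 5: D  (read a: D→D)
  step 6: C  (read c: D→C)
  step 7: C  (read a: C→C)

The earliest repeat is at step j = 4: N is in D, which it already visited at step i = 3.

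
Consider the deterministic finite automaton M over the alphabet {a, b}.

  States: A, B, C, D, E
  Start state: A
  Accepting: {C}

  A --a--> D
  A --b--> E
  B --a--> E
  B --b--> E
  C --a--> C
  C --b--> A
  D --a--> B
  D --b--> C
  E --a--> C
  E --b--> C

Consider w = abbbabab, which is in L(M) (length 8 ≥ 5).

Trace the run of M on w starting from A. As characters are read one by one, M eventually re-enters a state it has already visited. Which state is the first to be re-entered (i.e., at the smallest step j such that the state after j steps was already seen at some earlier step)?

A

Run of M on w = a b b b a b a b:
  step 0: A  (start)
  step 1: D  (read a: A→D)
  step 2: C  (read b: D→C)
  step 3: A  (read b: C→A)   ← first repeat (A seen earlier)
  step 4: E  (read b: A→E)
  step 5: C  (read a: E→C)
  step 6: A  (read b: C→A)
  step 7: D  (read a: A→D)
  step 8: C  (read b: D→C)

The earliest repeat is at step j = 3: M is in A, which it already visited at step i = 0.
With |Q| = 5, pigeonhole forces a state repeat no later than step 5; the substring read between the first and second visits to that state can be pumped.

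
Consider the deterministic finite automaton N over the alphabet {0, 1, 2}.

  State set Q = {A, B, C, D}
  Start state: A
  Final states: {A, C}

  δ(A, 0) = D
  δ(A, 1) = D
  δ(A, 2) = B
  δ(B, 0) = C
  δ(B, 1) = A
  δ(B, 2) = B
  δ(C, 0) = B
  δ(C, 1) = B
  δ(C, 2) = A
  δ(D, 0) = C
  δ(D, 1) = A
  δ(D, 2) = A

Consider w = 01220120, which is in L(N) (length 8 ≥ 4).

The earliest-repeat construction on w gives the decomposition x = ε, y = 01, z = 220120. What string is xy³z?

xy^3z = ε·01·01·01·220120 = 010101220120.
Reading y = 01 takes N from A back to A, so after x·y·y·y the machine is still in A, and z then leads to the accepting state C. Hence 010101220120 ∈ L(N).

010101220120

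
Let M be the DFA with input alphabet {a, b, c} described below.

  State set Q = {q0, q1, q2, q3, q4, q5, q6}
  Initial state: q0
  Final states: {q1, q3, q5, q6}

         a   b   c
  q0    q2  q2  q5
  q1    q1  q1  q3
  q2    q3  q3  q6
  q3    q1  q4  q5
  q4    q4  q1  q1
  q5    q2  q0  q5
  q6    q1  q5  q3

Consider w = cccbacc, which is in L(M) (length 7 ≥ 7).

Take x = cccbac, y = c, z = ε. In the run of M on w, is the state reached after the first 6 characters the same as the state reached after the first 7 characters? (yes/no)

Run of M on the first 7 characters of w = c c c b a c c:
  step 0: q0  (start)
  step 1: q5  (read c: q0→q5)
  step 2: q5  (read c: q5→q5)
  step 3: q5  (read c: q5→q5)
  step 4: q0  (read b: q5→q0)
  step 5: q2  (read a: q0→q2)
  step 6: q6  (read c: q2→q6)
  step 7: q3  (read c: q6→q3)

After x (step 6): q6. After xy (step 7): q3.
They differ (q6 ≠ q3), so y is not a cycle from the state after x; this split is not the one the pumping-lemma construction produces, and pumping y need not keep the string in L(M).

no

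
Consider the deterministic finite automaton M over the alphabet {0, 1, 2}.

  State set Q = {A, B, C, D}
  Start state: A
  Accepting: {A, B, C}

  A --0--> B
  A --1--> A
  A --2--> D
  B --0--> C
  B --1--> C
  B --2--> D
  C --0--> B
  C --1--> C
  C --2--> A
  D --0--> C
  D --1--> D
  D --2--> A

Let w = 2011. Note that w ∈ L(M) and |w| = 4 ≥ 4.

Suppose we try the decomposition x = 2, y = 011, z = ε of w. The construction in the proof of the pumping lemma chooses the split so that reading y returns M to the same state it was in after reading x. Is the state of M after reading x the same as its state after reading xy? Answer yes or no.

no

Run of M on the first 4 characters of w = 2 0 1 1:
  step 0: A  (start)
  step 1: D  (read 2: A→D)
  step 2: C  (read 0: D→C)
  step 3: C  (read 1: C→C)
  step 4: C  (read 1: C→C)

After x (step 1): D. After xy (step 4): C.
They differ (D ≠ C), so y is not a cycle from the state after x; this split is not the one the pumping-lemma construction produces, and pumping y need not keep the string in L(M).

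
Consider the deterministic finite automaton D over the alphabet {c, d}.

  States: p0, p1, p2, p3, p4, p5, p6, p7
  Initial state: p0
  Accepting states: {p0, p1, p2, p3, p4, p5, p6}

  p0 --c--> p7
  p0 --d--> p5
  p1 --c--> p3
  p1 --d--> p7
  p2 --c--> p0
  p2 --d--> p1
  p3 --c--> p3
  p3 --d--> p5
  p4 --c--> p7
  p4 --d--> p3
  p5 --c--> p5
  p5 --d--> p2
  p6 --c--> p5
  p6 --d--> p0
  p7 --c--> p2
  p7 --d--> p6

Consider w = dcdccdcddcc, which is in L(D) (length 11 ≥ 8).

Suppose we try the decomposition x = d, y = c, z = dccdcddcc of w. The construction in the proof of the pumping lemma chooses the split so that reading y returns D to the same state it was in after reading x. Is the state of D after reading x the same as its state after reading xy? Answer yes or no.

Run of D on the first 2 characters of w = d c:
  step 0: p0  (start)
  step 1: p5  (read d: p0→p5)
  step 2: p5  (read c: p5→p5)

After x (step 1): p5. After xy (step 2): p5.
They match, so y = c drives D around a cycle from p5 back to itself; pumping y any number of times keeps D in p5 before reading z, and xyⁱz ∈ L(D) for every i ≥ 0.

yes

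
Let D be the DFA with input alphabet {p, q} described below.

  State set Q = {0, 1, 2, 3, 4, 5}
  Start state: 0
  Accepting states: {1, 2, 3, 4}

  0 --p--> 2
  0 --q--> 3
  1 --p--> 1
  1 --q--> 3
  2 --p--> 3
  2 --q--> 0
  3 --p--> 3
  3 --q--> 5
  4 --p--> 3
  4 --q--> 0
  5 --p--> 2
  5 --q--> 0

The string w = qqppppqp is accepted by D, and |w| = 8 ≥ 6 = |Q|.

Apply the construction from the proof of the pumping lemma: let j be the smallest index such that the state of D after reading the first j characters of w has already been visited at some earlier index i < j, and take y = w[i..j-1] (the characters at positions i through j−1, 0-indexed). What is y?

State sequence: 0 -q-> 3 -q-> 5 -p-> 2 -p-> 3 -p-> 3 -p-> 3 -q-> 5 -p-> 2
First repeat at step 4: 3 was already visited.

So i = 1, j = 4, giving x = w[0:1] = q, y = w[1:4] = qpp, z = w[4:8] = ppqp.
Check: |xy| = 4 ≤ 6 and |y| = 3 ≥ 1. Reading y takes D from 3 back to 3, so every xyⁱz is accepted.
With |Q| = 6, pigeonhole forces a state repeat no later than step 6; the substring read between the first and second visits to that state can be pumped.

qpp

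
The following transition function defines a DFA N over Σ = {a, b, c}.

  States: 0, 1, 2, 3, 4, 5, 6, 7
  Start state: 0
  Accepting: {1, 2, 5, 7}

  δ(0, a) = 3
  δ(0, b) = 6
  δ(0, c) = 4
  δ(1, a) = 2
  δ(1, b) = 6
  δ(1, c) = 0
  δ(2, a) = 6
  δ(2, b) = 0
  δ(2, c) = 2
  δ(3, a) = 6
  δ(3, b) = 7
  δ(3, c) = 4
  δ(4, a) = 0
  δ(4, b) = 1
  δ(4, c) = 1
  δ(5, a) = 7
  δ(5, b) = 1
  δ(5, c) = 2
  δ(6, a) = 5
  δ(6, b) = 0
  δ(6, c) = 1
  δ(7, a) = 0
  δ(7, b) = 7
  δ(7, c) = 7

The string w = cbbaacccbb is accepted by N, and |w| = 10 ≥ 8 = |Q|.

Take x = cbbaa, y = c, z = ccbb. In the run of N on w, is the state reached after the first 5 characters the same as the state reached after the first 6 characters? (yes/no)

Run of N on the first 6 characters of w = c b b a a c:
  step 0: 0  (start)
  step 1: 4  (read c: 0→4)
  step 2: 1  (read b: 4→1)
  step 3: 6  (read b: 1→6)
  step 4: 5  (read a: 6→5)
  step 5: 7  (read a: 5→7)
  step 6: 7  (read c: 7→7)

After x (step 5): 7. After xy (step 6): 7.
They match, so y = c drives N around a cycle from 7 back to itself; pumping y any number of times keeps N in 7 before reading z, and xyⁱz ∈ L(N) for every i ≥ 0.

yes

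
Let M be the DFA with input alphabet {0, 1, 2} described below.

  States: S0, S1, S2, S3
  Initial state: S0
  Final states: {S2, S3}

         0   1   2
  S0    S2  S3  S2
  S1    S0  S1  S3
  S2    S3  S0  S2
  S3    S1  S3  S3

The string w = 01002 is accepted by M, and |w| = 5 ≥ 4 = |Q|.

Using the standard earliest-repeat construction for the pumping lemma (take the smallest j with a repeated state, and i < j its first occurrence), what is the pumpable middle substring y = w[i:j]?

State sequence: S0 -0-> S2 -1-> S0 -0-> S2 -0-> S3 -2-> S3
First repeat at step 2: S0 was already visited.

So i = 0, j = 2, giving x = w[0:0] = ε, y = w[0:2] = 01, z = w[2:5] = 002.
Check: |xy| = 2 ≤ 4 and |y| = 2 ≥ 1. Reading y takes M from S0 back to S0, so every xyⁱz is accepted.
The DFA has 4 states, so the proof of the pumping lemma guarantees a repeated state among the first 4+1 visited; the segment between the two visits is the pumpable y.

01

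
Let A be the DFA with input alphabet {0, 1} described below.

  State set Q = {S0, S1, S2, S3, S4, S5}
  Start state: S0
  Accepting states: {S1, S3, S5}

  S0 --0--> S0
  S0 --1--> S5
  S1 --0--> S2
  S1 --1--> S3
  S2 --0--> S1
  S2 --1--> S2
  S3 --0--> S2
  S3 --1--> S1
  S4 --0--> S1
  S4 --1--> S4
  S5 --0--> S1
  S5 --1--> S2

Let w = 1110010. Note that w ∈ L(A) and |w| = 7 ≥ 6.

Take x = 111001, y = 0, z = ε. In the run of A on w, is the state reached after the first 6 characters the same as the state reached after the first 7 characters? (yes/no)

no

Run of A on the first 7 characters of w = 1 1 1 0 0 1 0:
  step 0: S0  (start)
  step 1: S5  (read 1: S0→S5)
  step 2: S2  (read 1: S5→S2)
  step 3: S2  (read 1: S2→S2)
  step 4: S1  (read 0: S2→S1)
  step 5: S2  (read 0: S1→S2)
  step 6: S2  (read 1: S2→S2)
  step 7: S1  (read 0: S2→S1)

After x (step 6): S2. After xy (step 7): S1.
They differ (S2 ≠ S1), so y is not a cycle from the state after x; this split is not the one the pumping-lemma construction produces, and pumping y need not keep the string in L(A).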